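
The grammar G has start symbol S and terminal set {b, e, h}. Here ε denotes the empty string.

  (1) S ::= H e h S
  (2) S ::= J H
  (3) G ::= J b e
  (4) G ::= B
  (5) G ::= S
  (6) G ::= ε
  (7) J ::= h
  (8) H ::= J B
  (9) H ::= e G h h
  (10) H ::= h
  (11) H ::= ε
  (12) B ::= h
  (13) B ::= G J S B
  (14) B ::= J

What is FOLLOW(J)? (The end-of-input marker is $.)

{$, b, e, h}

FIRST(J) = {h}
FIRST(H) = {ε, e, h}  (via J B)
FIRST(S) = {e, h}  (via H e h S, J H)
FIRST(G) = {ε, e, h}  (via J b e, B, S)
FIRST(B) = {e, h}  (via G J S B, J)
FOLLOW(S) includes $ since S is the start symbol.
FOLLOW(G): in H::=e G h h, G is followed by h h with FIRST {h}; in B::=G J S B, G is followed by J S B with FIRST {h}. Thus FOLLOW(G) = {h}.
FOLLOW(S): in S::=H e h S, the suffix after S is empty (adds nothing new); in G::=S, the suffix after S is empty, so FOLLOW(S) ⊇ FOLLOW(G) = {h}; in B::=G J S B, S is followed by B with FIRST {e, h}. Thus FOLLOW(S) = {$, e, h}.
FOLLOW(H): in S::=H e h S, H is followed by e h S with FIRST {e}; in S::=J H, the suffix after H is empty, so FOLLOW(H) ⊇ FOLLOW(S) = {$, e, h}. Thus FOLLOW(H) = {$, e, h}.
FOLLOW(B): in G::=B, the suffix after B is empty, so FOLLOW(B) ⊇ FOLLOW(G) = {h}; in H::=J B, the suffix after B is empty, so FOLLOW(B) ⊇ FOLLOW(H) = {$, e, h}; in B::=G J S B, the suffix after B is empty (adds nothing new). Thus FOLLOW(B) = {$, e, h}.
FOLLOW(J): in S::=J H, J is followed by H with FIRST {ε, e, h}; in S::=J H, the suffix after J is nullable, so FOLLOW(J) ⊇ FOLLOW(S) = {$, e, h}; in G::=J b e, J is followed by b e with FIRST {b}; in H::=J B, J is followed by B with FIRST {e, h}; in B::=G J S B, J is followed by S B with FIRST {e, h}; in B::=J, the suffix after J is empty, so FOLLOW(J) ⊇ FOLLOW(B) = {$, e, h}. Thus FOLLOW(J) = {$, b, e, h}.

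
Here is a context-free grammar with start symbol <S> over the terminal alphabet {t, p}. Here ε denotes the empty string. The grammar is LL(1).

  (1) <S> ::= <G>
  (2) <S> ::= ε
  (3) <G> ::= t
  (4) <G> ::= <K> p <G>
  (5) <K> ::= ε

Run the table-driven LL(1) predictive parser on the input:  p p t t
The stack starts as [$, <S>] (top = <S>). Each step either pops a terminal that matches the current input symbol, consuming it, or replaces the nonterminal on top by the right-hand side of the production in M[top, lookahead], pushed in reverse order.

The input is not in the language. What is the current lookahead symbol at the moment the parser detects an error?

t

      Stack        Input      Action
   1  $ <S>        p p t t $  expand <S> ::= <G>
   2  $ <G>        p p t t $  expand <G> ::= <K> p <G>
   3  $ <G> p <K>  p p t t $  expand <K> ::= ε
   4  $ <G> p      p p t t $  match p
   5  $ <G>        p t t $    expand <G> ::= <K> p <G>
   6  $ <G> p <K>  p t t $    expand <K> ::= ε
   7  $ <G> p      p t t $    match p
   8  $ <G>        t t $      expand <G> ::= t
   9  $ t          t t $      match t
  10  $            t $        error: stack empty but input remains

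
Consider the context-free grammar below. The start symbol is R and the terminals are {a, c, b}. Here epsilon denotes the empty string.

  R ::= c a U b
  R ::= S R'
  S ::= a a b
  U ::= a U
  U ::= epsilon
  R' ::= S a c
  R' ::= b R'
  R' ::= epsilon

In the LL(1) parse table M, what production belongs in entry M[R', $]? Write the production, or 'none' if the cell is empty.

R' ::= epsilon

FIRST(S): from S::=a a b we get {a}. So FIRST(S) = {a}.
FIRST(U): from U::=a U we get {a}; from U::=epsilon we get {epsilon}. So FIRST(U) = {epsilon, a}.
FIRST(R): from R::=c a U b we get {c}; from R::=S R' we get {a}. So FIRST(R) = {a, c}.
FIRST(R'): from R'::=S a c we get {a}; from R'::=b R' we get {b}; from R'::=epsilon we get {epsilon}. So FIRST(R') = {epsilon, a, b}.
FOLLOW(R) includes $ since R is the start symbol.
FOLLOW(R): R appears on no right-hand side. Thus FOLLOW(R) = {$}.
FOLLOW(R'): in R::=S R', the suffix after R' is empty, so FOLLOW(R') ⊇ FOLLOW(R) = {$}; in R'::=b R', the suffix after R' is empty (adds nothing new). Thus FOLLOW(R') = {$}.
For R' ::= S a c: FIRST(S a c) = {a}, so it goes in M[R', t] for t ∈ {a}.
For R' ::= b R': FIRST(b R') = {b}, so it goes in M[R', t] for t ∈ {b}.
For R' ::= epsilon: FIRST(epsilon) = {epsilon}, so it goes in M[R', t] for t ∈ {}; since epsilon ∈ FIRST, also for every t ∈ FOLLOW(R') = {$}.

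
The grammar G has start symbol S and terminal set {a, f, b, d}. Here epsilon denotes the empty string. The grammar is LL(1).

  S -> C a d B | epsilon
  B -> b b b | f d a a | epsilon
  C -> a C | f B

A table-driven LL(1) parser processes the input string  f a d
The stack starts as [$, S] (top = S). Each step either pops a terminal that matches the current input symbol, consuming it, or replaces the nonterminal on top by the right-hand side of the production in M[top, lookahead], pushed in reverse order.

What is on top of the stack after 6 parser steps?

step 1: stack=$ S  input=f a d $  — expand S -> C a d B
step 2: stack=$ B d a C  input=f a d $  — expand C -> f B
step 3: stack=$ B d a B f  input=f a d $  — match f
step 4: stack=$ B d a B  input=a d $  — expand B -> epsilon
step 5: stack=$ B d a  input=a d $  — match a
step 6: stack=$ B d  input=d $  — match d
Stack after step 6: $ B (top = B).

B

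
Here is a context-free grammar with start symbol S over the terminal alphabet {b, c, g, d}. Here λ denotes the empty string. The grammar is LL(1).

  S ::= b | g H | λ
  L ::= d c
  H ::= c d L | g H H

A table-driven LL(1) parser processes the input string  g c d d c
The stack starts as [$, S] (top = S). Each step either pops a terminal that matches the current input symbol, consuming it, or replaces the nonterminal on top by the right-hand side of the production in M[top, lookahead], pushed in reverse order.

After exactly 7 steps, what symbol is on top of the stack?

     Stack    Input        Action
  1  $ S      g c d d c $  expand S ::= g H
  2  $ H g    g c d d c $  match g
  3  $ H      c d d c $    expand H ::= c d L
  4  $ L d c  c d d c $    match c
  5  $ L d    d d c $      match d
  6  $ L      d c $        expand L ::= d c
  7  $ c d    d c $        match d
Stack after step 7: $ c (top = c).

c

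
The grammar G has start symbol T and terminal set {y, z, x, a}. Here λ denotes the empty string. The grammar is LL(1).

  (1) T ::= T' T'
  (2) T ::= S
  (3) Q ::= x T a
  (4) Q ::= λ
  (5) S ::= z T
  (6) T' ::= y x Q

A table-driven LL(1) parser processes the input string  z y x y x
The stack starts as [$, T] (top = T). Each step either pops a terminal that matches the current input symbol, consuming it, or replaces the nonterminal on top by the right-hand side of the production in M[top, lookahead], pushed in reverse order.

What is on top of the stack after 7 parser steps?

     Stack       Input        Action
  1  $ T         z y x y x $  expand T ::= S
  2  $ S         z y x y x $  expand S ::= z T
  3  $ T z       z y x y x $  match z
  4  $ T         y x y x $    expand T ::= T' T'
  5  $ T' T'     y x y x $    expand T' ::= y x Q
  6  $ T' Q x y  y x y x $    match y
  7  $ T' Q x    x y x $      match x
Stack after step 7: $ T' Q (top = Q).

Q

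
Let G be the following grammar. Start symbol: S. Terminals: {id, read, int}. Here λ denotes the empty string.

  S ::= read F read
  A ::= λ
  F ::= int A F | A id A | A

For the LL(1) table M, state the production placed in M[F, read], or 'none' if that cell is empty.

FIRST(S) = {read}
FIRST(A) = {λ}
FIRST(F) = {λ, id, int}  (via A id A, A)
FOLLOW(S) includes $ since S is the start symbol.
FOLLOW(F): in S::=read F read, F is followed by read with FIRST {read}; in F::=int A F, the suffix after F is empty (adds nothing new). Thus FOLLOW(F) = {read}.
For F ::= int A F: FIRST(int A F) = {int}, so it goes in M[F, t] for t ∈ {int}.
For F ::= A id A: FIRST(A id A) = {id}, so it goes in M[F, t] for t ∈ {id}.
For F ::= A: FIRST(A) = {λ}, so it goes in M[F, t] for t ∈ {}; since λ ∈ FIRST, also for every t ∈ FOLLOW(F) = {read}.

F ::= A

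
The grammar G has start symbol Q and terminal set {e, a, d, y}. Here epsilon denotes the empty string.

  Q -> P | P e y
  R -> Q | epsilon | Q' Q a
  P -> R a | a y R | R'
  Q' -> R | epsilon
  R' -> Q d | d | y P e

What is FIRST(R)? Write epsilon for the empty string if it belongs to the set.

FIRST(Q): from Q->P we get {a, d, y}; from Q->P e y we get {a, d, y}. So FIRST(Q) = {a, d, y}.
FIRST(R'): from R'->Q d we get {a, d, y}; from R'->d we get {d}; from R'->y P e we get {y}. So FIRST(R') = {a, d, y}.
FIRST(R): from R->Q we get {a, d, y}; from R->epsilon we get {epsilon}; from R->Q' Q a we get {a, d, y}. So FIRST(R) = {epsilon, a, d, y}.
FIRST(P): from P->R a we get {a, d, y}; from P->a y R we get {a}; from P->R' we get {a, d, y}. So FIRST(P) = {a, d, y}.
FIRST(Q'): from Q'->R we get {epsilon, a, d, y}; from Q'->epsilon we get {epsilon}. So FIRST(Q') = {epsilon, a, d, y}.

{epsilon, a, d, y}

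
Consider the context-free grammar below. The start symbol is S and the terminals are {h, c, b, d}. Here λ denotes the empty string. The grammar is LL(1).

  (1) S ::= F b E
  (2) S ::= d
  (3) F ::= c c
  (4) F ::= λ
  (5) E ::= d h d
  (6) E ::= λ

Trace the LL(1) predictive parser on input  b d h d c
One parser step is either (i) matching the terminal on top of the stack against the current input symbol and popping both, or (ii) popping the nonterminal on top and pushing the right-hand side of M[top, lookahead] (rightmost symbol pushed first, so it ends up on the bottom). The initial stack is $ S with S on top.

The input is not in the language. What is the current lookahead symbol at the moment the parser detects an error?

     Stack    Input        Action
  1  $ S      b d h d c $  expand S ::= F b E
  2  $ E b F  b d h d c $  expand F ::= λ
  3  $ E b    b d h d c $  match b
  4  $ E      d h d c $    expand E ::= d h d
  5  $ d h d  d h d c $    match d
  6  $ d h    h d c $      match h
  7  $ d      d c $        match d
  8  $        c $          error: stack empty but input remains

c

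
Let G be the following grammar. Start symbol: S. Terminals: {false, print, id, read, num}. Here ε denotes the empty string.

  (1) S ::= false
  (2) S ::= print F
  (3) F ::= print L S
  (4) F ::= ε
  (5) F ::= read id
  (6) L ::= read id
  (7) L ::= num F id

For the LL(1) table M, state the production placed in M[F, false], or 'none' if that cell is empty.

none

FIRST(S): from S::=false we get {false}; from S::=print F we get {print}. So FIRST(S) = {false, print}.
FIRST(F): from F::=print L S we get {print}; from F::=ε we get {ε}; from F::=read id we get {read}. So FIRST(F) = {ε, print, read}.
FIRST(L): from L::=read id we get {read}; from L::=num F id we get {num}. So FIRST(L) = {num, read}.
FOLLOW(S) includes $ since S is the start symbol.
FOLLOW(S): in F::=print L S, the suffix after S is empty, so FOLLOW(S) ⊇ FOLLOW(F) = {$, id}. Thus FOLLOW(S) = {$, id}.
FOLLOW(F): in S::=print F, the suffix after F is empty, so FOLLOW(F) ⊇ FOLLOW(S) = {$, id}; in L::=num F id, F is followed by id with FIRST {id}. Thus FOLLOW(F) = {$, id}.
For F ::= print L S: FIRST(print L S) = {print}, so it goes in M[F, t] for t ∈ {print}.
For F ::= ε: FIRST(ε) = {ε}, so it goes in M[F, t] for t ∈ {}; since ε ∈ FIRST, also for every t ∈ FOLLOW(F) = {$, id}.
For F ::= read id: FIRST(read id) = {read}, so it goes in M[F, t] for t ∈ {read}.
None of these place a production in M[F, false].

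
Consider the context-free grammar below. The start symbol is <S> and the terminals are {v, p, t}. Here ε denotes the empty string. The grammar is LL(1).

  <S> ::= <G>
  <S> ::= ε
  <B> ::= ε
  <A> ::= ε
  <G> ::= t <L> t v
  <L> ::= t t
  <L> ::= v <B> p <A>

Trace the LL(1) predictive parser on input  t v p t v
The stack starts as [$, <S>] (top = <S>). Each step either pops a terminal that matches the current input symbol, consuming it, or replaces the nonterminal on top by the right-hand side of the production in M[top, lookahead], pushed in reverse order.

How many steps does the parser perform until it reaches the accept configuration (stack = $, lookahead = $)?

step 1: stack=$ <S>  input=t v p t v $  — expand <S> ::= <G>
step 2: stack=$ <G>  input=t v p t v $  — expand <G> ::= t <L> t v
step 3: stack=$ v t <L> t  input=t v p t v $  — match t
step 4: stack=$ v t <L>  input=v p t v $  — expand <L> ::= v <B> p <A>
step 5: stack=$ v t <A> p <B> v  input=v p t v $  — match v
step 6: stack=$ v t <A> p <B>  input=p t v $  — expand <B> ::= ε
step 7: stack=$ v t <A> p  input=p t v $  — match p
step 8: stack=$ v t <A>  input=t v $  — expand <A> ::= ε
step 9: stack=$ v t  input=t v $  — match t
step 10: stack=$ v  input=v $  — match v
Accept reached after 10 steps.

10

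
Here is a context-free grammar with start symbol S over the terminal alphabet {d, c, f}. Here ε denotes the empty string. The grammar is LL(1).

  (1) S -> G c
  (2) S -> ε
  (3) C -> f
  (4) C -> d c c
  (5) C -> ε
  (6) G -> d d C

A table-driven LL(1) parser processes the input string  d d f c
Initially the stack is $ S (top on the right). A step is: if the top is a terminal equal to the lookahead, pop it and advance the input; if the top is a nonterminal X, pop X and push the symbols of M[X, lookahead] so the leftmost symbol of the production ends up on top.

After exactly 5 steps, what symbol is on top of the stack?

f

     Stack      Input      Action
  1  $ S        d d f c $  expand S -> G c
  2  $ c G      d d f c $  expand G -> d d C
  3  $ c C d d  d d f c $  match d
  4  $ c C d    d f c $    match d
  5  $ c C      f c $      expand C -> f
Stack after step 5: $ c f (top = f).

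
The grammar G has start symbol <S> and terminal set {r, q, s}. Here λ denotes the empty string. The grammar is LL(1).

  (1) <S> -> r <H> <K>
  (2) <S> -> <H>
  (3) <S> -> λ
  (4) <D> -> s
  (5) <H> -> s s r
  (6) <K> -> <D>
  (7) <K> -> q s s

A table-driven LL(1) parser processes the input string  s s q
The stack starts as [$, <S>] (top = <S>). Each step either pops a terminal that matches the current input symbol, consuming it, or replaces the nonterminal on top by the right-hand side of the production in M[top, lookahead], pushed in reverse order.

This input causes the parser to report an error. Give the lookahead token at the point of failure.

q

step 1: stack=$ <S>  input=s s q $  — expand <S> -> <H>
step 2: stack=$ <H>  input=s s q $  — expand <H> -> s s r
step 3: stack=$ r s s  input=s s q $  — match s
step 4: stack=$ r s  input=s q $  — match s
step 5: stack=$ r  input=q $  — error: top is terminal r but lookahead is q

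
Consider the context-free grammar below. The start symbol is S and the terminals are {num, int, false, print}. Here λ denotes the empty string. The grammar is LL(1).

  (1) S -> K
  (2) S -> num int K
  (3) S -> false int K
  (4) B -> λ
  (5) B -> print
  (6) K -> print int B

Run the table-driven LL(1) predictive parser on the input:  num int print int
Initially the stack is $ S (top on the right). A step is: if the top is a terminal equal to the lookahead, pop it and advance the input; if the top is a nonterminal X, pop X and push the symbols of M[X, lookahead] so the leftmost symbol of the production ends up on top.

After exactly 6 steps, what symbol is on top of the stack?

step 1: stack=$ S  input=num int print int $  — expand S -> num int K
step 2: stack=$ K int num  input=num int print int $  — match num
step 3: stack=$ K int  input=int print int $  — match int
step 4: stack=$ K  input=print int $  — expand K -> print int B
step 5: stack=$ B int print  input=print int $  — match print
step 6: stack=$ B int  input=int $  — match int
Stack after step 6: $ B (top = B).

B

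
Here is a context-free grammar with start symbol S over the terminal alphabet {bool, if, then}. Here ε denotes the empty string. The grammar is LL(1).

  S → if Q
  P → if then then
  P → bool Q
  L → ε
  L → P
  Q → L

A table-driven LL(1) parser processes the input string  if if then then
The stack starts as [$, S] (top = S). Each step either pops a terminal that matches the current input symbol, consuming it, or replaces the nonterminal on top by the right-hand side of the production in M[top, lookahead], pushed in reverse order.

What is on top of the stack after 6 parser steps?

then

     Stack           Input              Action
  1  $ S             if if then then $  expand S → if Q
  2  $ Q if          if if then then $  match if
  3  $ Q             if then then $     expand Q → L
  4  $ L             if then then $     expand L → P
  5  $ P             if then then $     expand P → if then then
  6  $ then then if  if then then $     match if
Stack after step 6: $ then then (top = then).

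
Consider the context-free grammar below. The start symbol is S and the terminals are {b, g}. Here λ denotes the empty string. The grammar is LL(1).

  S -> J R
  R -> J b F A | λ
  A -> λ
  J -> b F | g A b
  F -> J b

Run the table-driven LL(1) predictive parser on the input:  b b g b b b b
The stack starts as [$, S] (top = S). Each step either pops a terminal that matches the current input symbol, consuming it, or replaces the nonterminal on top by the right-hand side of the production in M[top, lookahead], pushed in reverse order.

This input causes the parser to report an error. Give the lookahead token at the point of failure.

      Stack          Input            Action
   1  $ S            b b g b b b b $  expand S -> J R
   2  $ R J          b b g b b b b $  expand J -> b F
   3  $ R F b        b b g b b b b $  match b
   4  $ R F          b g b b b b $    expand F -> J b
   5  $ R b J        b g b b b b $    expand J -> b F
   6  $ R b F b      b g b b b b $    match b
   7  $ R b F        g b b b b $      expand F -> J b
   8  $ R b b J      g b b b b $      expand J -> g A b
   9  $ R b b b A g  g b b b b $      match g
  10  $ R b b b A    b b b b $        expand A -> λ
  11  $ R b b b      b b b b $        match b
  12  $ R b b        b b b $          match b
  13  $ R b          b b $            match b
  14  $ R            b $              expand R -> J b F A
  15  $ A F b J      b $              expand J -> b F
  16  $ A F b F b    b $              match b
  17  $ A F b F      $                error: M[F, $] is empty

$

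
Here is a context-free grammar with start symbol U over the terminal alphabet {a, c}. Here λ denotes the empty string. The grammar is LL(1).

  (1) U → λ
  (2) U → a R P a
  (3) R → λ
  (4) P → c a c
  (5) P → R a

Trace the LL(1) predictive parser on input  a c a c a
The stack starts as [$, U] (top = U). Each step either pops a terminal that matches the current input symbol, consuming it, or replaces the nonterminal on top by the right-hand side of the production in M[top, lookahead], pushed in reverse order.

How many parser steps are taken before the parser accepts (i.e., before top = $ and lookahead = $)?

step 1: stack=$ U  input=a c a c a $  — expand U → a R P a
step 2: stack=$ a P R a  input=a c a c a $  — match a
step 3: stack=$ a P R  input=c a c a $  — expand R → λ
step 4: stack=$ a P  input=c a c a $  — expand P → c a c
step 5: stack=$ a c a c  input=c a c a $  — match c
step 6: stack=$ a c a  input=a c a $  — match a
step 7: stack=$ a c  input=c a $  — match c
step 8: stack=$ a  input=a $  — match a
Accept reached after 8 steps.

8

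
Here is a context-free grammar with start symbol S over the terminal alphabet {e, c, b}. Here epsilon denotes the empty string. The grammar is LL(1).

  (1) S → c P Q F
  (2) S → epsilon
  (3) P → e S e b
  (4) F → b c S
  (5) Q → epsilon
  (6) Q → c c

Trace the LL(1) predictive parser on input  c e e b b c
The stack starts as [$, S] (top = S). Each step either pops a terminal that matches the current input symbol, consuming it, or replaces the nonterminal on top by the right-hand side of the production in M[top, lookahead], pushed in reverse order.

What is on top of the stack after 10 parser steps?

step 1: stack=$ S  input=c e e b b c $  — expand S → c P Q F
step 2: stack=$ F Q P c  input=c e e b b c $  — match c
step 3: stack=$ F Q P  input=e e b b c $  — expand P → e S e b
step 4: stack=$ F Q b e S e  input=e e b b c $  — match e
step 5: stack=$ F Q b e S  input=e b b c $  — expand S → epsilon
step 6: stack=$ F Q b e  input=e b b c $  — match e
step 7: stack=$ F Q b  input=b b c $  — match b
step 8: stack=$ F Q  input=b c $  — expand Q → epsilon
step 9: stack=$ F  input=b c $  — expand F → b c S
step 10: stack=$ S c b  input=b c $  — match b
Stack after step 10: $ S c (top = c).

c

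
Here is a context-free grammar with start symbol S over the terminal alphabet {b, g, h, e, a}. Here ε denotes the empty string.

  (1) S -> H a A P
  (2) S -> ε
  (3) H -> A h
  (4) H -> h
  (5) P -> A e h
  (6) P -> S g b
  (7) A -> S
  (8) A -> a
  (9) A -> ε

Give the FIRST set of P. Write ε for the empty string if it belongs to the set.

{a, e, g, h}

FIRST(S) = {ε, a, h}  (via H a A P)
FIRST(A) = {ε, a, h}  (via S)
FIRST(H) = {a, h}  (via A h)
FIRST(P) = {a, e, g, h}  (via A e h, S g b)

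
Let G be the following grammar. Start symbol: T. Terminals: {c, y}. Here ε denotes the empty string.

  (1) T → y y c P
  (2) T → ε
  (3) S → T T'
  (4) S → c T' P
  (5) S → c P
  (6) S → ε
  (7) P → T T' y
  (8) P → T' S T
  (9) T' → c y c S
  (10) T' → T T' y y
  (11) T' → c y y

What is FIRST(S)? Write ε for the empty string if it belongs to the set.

FIRST(T): from T→y y c P we get {y}; from T→ε we get {ε}. So FIRST(T) = {ε, y}.
FIRST(T'): from T'→c y c S we get {c}; from T'→T T' y y we get {c, y}; from T'→c y y we get {c}. So FIRST(T') = {c, y}.
FIRST(S): from S→T T' we get {c, y}; from S→c T' P we get {c}; from S→c P we get {c}; from S→ε we get {ε}. So FIRST(S) = {ε, c, y}.
FIRST(P): from P→T T' y we get {c, y}; from P→T' S T we get {c, y}. So FIRST(P) = {c, y}.

{ε, c, y}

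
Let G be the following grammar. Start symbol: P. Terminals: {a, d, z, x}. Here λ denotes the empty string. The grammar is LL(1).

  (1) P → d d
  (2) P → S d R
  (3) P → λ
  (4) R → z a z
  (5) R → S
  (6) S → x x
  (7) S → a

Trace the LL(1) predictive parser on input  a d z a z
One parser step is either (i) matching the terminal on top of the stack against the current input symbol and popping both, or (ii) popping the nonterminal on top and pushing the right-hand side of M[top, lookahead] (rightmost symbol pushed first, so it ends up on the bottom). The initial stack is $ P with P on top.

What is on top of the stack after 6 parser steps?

     Stack    Input        Action
  1  $ P      a d z a z $  expand P → S d R
  2  $ R d S  a d z a z $  expand S → a
  3  $ R d a  a d z a z $  match a
  4  $ R d    d z a z $    match d
  5  $ R      z a z $      expand R → z a z
  6  $ z a z  z a z $      match z
Stack after step 6: $ z a (top = a).

a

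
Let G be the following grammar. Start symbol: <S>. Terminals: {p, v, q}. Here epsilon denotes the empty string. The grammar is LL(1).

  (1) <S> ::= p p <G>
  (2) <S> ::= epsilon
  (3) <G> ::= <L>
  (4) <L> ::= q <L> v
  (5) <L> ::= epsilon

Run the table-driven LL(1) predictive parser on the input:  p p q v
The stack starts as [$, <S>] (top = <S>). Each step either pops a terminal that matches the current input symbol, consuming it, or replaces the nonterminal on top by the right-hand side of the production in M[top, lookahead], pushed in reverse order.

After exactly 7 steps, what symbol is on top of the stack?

step 1: stack=$ <S>  input=p p q v $  — expand <S> ::= p p <G>
step 2: stack=$ <G> p p  input=p p q v $  — match p
step 3: stack=$ <G> p  input=p q v $  — match p
step 4: stack=$ <G>  input=q v $  — expand <G> ::= <L>
step 5: stack=$ <L>  input=q v $  — expand <L> ::= q <L> v
step 6: stack=$ v <L> q  input=q v $  — match q
step 7: stack=$ v <L>  input=v $  — expand <L> ::= epsilon
Stack after step 7: $ v (top = v).

v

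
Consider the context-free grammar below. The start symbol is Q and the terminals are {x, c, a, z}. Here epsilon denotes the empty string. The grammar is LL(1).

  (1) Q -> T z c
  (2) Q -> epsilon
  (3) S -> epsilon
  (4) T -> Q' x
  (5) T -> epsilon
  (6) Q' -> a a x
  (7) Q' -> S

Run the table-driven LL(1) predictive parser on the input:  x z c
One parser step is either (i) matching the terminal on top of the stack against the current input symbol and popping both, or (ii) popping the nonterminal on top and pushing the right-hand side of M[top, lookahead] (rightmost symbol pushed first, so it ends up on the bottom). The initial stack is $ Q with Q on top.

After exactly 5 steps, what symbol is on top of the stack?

z

step 1: stack=$ Q  input=x z c $  — expand Q -> T z c
step 2: stack=$ c z T  input=x z c $  — expand T -> Q' x
step 3: stack=$ c z x Q'  input=x z c $  — expand Q' -> S
step 4: stack=$ c z x S  input=x z c $  — expand S -> epsilon
step 5: stack=$ c z x  input=x z c $  — match x
Stack after step 5: $ c z (top = z).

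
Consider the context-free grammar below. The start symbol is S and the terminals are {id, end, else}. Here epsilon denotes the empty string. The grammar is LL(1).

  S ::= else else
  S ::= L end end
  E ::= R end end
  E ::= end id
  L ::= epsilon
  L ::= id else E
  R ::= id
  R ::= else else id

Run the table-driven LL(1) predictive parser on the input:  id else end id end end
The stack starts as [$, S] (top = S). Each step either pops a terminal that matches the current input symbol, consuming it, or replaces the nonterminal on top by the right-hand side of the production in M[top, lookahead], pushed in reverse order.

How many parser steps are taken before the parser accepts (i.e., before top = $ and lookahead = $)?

9

step 1: stack=$ S  input=id else end id end end $  — expand S ::= L end end
step 2: stack=$ end end L  input=id else end id end end $  — expand L ::= id else E
step 3: stack=$ end end E else id  input=id else end id end end $  — match id
step 4: stack=$ end end E else  input=else end id end end $  — match else
step 5: stack=$ end end E  input=end id end end $  — expand E ::= end id
step 6: stack=$ end end id end  input=end id end end $  — match end
step 7: stack=$ end end id  input=id end end $  — match id
step 8: stack=$ end end  input=end end $  — match end
step 9: stack=$ end  input=end $  — match end
Accept reached after 9 steps.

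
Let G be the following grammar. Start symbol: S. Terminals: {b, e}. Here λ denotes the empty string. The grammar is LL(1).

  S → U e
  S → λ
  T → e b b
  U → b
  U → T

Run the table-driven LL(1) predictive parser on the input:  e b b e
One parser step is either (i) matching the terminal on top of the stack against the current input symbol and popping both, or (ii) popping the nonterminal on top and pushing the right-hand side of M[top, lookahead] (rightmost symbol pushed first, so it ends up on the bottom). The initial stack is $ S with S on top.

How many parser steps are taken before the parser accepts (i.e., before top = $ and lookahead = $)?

step 1: stack=$ S  input=e b b e $  — expand S → U e
step 2: stack=$ e U  input=e b b e $  — expand U → T
step 3: stack=$ e T  input=e b b e $  — expand T → e b b
step 4: stack=$ e b b e  input=e b b e $  — match e
step 5: stack=$ e b b  input=b b e $  — match b
step 6: stack=$ e b  input=b e $  — match b
step 7: stack=$ e  input=e $  — match e
Accept reached after 7 steps.

7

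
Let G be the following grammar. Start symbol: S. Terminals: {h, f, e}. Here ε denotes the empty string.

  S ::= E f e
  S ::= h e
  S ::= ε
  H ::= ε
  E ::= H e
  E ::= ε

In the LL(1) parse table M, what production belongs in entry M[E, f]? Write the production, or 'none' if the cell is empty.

E ::= ε

FIRST(H): from H::=ε we get {ε}. So FIRST(H) = {ε}.
FIRST(E): from E::=H e we get {e}; from E::=ε we get {ε}. So FIRST(E) = {ε, e}.
FIRST(S): from S::=E f e we get {e, f}; from S::=h e we get {h}; from S::=ε we get {ε}. So FIRST(S) = {ε, e, f, h}.
FOLLOW(S) includes $ since S is the start symbol.
FOLLOW(E): in S::=E f e, E is followed by f e with FIRST {f}. Thus FOLLOW(E) = {f}.
For E ::= H e: FIRST(H e) = {e}, so it goes in M[E, t] for t ∈ {e}.
For E ::= ε: FIRST(ε) = {ε}, so it goes in M[E, t] for t ∈ {}; since ε ∈ FIRST, also for every t ∈ FOLLOW(E) = {f}.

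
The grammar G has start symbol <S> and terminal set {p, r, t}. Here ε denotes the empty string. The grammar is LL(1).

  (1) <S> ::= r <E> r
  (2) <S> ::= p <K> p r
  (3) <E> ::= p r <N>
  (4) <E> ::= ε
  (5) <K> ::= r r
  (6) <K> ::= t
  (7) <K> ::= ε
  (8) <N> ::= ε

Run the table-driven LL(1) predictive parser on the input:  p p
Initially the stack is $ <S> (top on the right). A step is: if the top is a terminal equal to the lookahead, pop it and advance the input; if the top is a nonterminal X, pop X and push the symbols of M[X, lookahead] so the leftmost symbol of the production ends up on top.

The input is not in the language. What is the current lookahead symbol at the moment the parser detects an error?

     Stack        Input  Action
  1  $ <S>        p p $  expand <S> ::= p <K> p r
  2  $ r p <K> p  p p $  match p
  3  $ r p <K>    p $    expand <K> ::= ε
  4  $ r p        p $    match p
  5  $ r          $      error: top is terminal r but lookahead is $

$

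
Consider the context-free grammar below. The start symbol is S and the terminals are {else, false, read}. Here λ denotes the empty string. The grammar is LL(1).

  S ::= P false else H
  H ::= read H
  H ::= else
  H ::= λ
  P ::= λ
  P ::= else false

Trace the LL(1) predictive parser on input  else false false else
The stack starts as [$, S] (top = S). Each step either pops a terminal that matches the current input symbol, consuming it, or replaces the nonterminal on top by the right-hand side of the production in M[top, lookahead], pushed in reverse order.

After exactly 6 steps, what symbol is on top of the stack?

H

     Stack                      Input                    Action
  1  $ S                        else false false else $  expand S ::= P false else H
  2  $ H else false P           else false false else $  expand P ::= else false
  3  $ H else false false else  else false false else $  match else
  4  $ H else false false       false false else $       match false
  5  $ H else false             false else $             match false
  6  $ H else                   else $                   match else
Stack after step 6: $ H (top = H).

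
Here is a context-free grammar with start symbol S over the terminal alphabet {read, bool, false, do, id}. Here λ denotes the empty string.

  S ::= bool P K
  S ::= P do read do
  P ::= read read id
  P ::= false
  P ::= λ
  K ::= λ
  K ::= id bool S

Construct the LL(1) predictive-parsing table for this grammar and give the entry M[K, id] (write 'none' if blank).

K ::= id bool S

FIRST(P): from P::=read read id we get {read}; from P::=false we get {false}; from P::=λ we get {λ}. So FIRST(P) = {λ, false, read}.
FIRST(K): from K::=λ we get {λ}; from K::=id bool S we get {id}. So FIRST(K) = {λ, id}.
FIRST(S): from S::=bool P K we get {bool}; from S::=P do read do we get {do, false, read}. So FIRST(S) = {bool, do, false, read}.
FOLLOW(S) includes $ since S is the start symbol.
FOLLOW(S): in K::=id bool S, the suffix after S is empty, so FOLLOW(S) ⊇ FOLLOW(K) = {$}. Thus FOLLOW(S) = {$}.
FOLLOW(K): in S::=bool P K, the suffix after K is empty, so FOLLOW(K) ⊇ FOLLOW(S) = {$}. Thus FOLLOW(K) = {$}.
For K ::= λ: FIRST(λ) = {λ}, so it goes in M[K, t] for t ∈ {}; since λ ∈ FIRST, also for every t ∈ FOLLOW(K) = {$}.
For K ::= id bool S: FIRST(id bool S) = {id}, so it goes in M[K, t] for t ∈ {id}.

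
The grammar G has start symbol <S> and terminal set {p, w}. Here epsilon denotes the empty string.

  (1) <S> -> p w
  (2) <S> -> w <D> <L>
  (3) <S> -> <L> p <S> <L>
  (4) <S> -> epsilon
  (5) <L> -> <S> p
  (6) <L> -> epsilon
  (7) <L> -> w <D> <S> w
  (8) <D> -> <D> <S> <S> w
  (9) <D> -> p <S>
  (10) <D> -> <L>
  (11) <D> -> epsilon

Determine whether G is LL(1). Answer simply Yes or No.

FIRST(<S>) = {epsilon, p, w}
FIRST(<L>) = {epsilon, p, w}
FIRST(<D>) = {epsilon, p, w}
FOLLOW(<S>) = {$, p, w}
FOLLOW(<L>) = {$, p, w}
FOLLOW(<D>) = {$, p, w}
Cell M[<D>, $] receives both <D> -> <L> and <D> -> epsilon — the grammar is not LL(1).

No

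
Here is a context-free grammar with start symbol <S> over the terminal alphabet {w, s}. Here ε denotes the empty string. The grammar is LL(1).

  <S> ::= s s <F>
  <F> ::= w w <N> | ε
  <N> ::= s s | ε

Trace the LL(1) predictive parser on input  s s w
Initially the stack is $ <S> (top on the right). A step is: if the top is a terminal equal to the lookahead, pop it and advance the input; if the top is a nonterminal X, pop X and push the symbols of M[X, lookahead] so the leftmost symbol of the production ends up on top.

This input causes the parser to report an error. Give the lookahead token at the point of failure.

     Stack      Input    Action
  1  $ <S>      s s w $  expand <S> ::= s s <F>
  2  $ <F> s s  s s w $  match s
  3  $ <F> s    s w $    match s
  4  $ <F>      w $      expand <F> ::= w w <N>
  5  $ <N> w w  w $      match w
  6  $ <N> w    $        error: top is terminal w but lookahead is $

$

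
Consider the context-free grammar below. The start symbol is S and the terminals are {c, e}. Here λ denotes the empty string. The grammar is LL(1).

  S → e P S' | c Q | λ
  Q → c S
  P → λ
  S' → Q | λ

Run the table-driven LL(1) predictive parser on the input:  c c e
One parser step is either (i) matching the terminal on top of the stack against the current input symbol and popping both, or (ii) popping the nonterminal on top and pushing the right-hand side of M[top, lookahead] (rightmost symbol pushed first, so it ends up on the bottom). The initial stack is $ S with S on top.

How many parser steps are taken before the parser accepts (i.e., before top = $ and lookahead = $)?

step 1: stack=$ S  input=c c e $  — expand S → c Q
step 2: stack=$ Q c  input=c c e $  — match c
step 3: stack=$ Q  input=c e $  — expand Q → c S
step 4: stack=$ S c  input=c e $  — match c
step 5: stack=$ S  input=e $  — expand S → e P S'
step 6: stack=$ S' P e  input=e $  — match e
step 7: stack=$ S' P  input=$  — expand P → λ
step 8: stack=$ S'  input=$  — expand S' → λ
Accept reached after 8 steps.

8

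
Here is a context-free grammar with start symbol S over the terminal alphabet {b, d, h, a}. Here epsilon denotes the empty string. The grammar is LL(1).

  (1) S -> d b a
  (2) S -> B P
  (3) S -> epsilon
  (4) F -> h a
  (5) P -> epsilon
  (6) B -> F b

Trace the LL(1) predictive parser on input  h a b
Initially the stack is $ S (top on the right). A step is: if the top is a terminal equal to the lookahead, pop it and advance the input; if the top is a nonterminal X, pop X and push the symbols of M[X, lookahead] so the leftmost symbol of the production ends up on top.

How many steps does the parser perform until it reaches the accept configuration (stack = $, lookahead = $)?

     Stack      Input    Action
  1  $ S        h a b $  expand S -> B P
  2  $ P B      h a b $  expand B -> F b
  3  $ P b F    h a b $  expand F -> h a
  4  $ P b a h  h a b $  match h
  5  $ P b a    a b $    match a
  6  $ P b      b $      match b
  7  $ P        $        expand P -> epsilon
Accept reached after 7 steps.

7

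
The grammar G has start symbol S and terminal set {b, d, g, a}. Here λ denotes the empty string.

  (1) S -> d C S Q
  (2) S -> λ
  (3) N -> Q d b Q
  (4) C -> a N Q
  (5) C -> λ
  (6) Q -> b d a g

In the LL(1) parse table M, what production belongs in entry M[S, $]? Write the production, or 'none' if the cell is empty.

S -> λ

FIRST(S) = {λ, d}
FIRST(C) = {λ, a}
FIRST(Q) = {b}
FIRST(N) = {b}  (via Q d b Q)
FOLLOW(S) includes $ since S is the start symbol.
FOLLOW(S): in S->d C S Q, S is followed by Q with FIRST {b}. Thus FOLLOW(S) = {$, b}.
For S -> d C S Q: FIRST(d C S Q) = {d}, so it goes in M[S, t] for t ∈ {d}.
For S -> λ: FIRST(λ) = {λ}, so it goes in M[S, t] for t ∈ {}; since λ ∈ FIRST, also for every t ∈ FOLLOW(S) = {$, b}.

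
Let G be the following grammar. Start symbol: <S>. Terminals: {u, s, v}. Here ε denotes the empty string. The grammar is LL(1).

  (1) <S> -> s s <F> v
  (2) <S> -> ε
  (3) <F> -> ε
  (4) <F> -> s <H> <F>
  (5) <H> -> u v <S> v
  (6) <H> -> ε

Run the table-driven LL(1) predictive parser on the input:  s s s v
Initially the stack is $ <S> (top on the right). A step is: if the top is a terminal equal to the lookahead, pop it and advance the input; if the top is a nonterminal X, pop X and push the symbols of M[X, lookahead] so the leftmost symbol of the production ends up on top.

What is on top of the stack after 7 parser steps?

v

     Stack          Input      Action
  1  $ <S>          s s s v $  expand <S> -> s s <F> v
  2  $ v <F> s s    s s s v $  match s
  3  $ v <F> s      s s v $    match s
  4  $ v <F>        s v $      expand <F> -> s <H> <F>
  5  $ v <F> <H> s  s v $      match s
  6  $ v <F> <H>    v $        expand <H> -> ε
  7  $ v <F>        v $        expand <F> -> ε
Stack after step 7: $ v (top = v).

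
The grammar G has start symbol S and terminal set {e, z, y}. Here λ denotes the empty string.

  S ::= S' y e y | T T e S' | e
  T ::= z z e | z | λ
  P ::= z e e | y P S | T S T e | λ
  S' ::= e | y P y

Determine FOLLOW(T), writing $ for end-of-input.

FIRST(T): from T::=z z e we get {z}; from T::=z we get {z}; from T::=λ we get {λ}. So FIRST(T) = {λ, z}.
FIRST(S'): from S'::=e we get {e}; from S'::=y P y we get {y}. So FIRST(S') = {e, y}.
FIRST(S): from S::=S' y e y we get {e, y}; from S::=T T e S' we get {e, z}; from S::=e we get {e}. So FIRST(S) = {e, y, z}.
FIRST(P): from P::=z e e we get {z}; from P::=y P S we get {y}; from P::=T S T e we get {e, y, z}; from P::=λ we get {λ}. So FIRST(P) = {λ, e, y, z}.
FOLLOW(S) includes $ since S is the start symbol.
FOLLOW(T): in S::=T T e S' (occurrence 1), T is followed by T e S' with FIRST {e, z}; in S::=T T e S' (occurrence 2), T is followed by e S' with FIRST {e}; in P::=T S T e (occurrence 1), T is followed by S T e with FIRST {e, y, z}; in P::=T S T e (occurrence 2), T is followed by e with FIRST {e}. Thus FOLLOW(T) = {e, y, z}.
FOLLOW(P): in P::=y P S, P is followed by S with FIRST {e, y, z}; in S'::=y P y, P is followed by y with FIRST {y}. Thus FOLLOW(P) = {e, y, z}.
FOLLOW(S): in P::=y P S, the suffix after S is empty, so FOLLOW(S) ⊇ FOLLOW(P) = {e, y, z}; in P::=T S T e, S is followed by T e with FIRST {e, z}. Thus FOLLOW(S) = {$, e, y, z}.
FOLLOW(S'): in S::=S' y e y, S' is followed by y e y with FIRST {y}; in S::=T T e S', the suffix after S' is empty, so FOLLOW(S') ⊇ FOLLOW(S) = {$, e, y, z}. Thus FOLLOW(S') = {$, e, y, z}.

{e, y, z}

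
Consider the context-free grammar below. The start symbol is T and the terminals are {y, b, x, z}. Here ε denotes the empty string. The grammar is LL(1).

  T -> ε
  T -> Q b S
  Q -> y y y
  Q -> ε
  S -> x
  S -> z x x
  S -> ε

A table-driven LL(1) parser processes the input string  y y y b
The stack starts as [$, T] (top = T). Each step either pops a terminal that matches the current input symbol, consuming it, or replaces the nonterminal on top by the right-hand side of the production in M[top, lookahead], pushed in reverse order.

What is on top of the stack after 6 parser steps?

S

     Stack        Input      Action
  1  $ T          y y y b $  expand T -> Q b S
  2  $ S b Q      y y y b $  expand Q -> y y y
  3  $ S b y y y  y y y b $  match y
  4  $ S b y y    y y b $    match y
  5  $ S b y      y b $      match y
  6  $ S b        b $        match b
Stack after step 6: $ S (top = S).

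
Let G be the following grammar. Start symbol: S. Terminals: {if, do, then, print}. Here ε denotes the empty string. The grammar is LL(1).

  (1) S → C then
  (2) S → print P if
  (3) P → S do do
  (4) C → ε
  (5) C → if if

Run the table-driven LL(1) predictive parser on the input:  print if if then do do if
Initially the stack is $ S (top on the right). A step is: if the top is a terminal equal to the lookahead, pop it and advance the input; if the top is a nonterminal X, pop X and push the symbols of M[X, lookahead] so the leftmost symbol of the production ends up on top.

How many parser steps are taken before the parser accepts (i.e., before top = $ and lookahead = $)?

      Stack                  Input                        Action
   1  $ S                    print if if then do do if $  expand S → print P if
   2  $ if P print           print if if then do do if $  match print
   3  $ if P                 if if then do do if $        expand P → S do do
   4  $ if do do S           if if then do do if $        expand S → C then
   5  $ if do do then C      if if then do do if $        expand C → if if
   6  $ if do do then if if  if if then do do if $        match if
   7  $ if do do then if     if then do do if $           match if
   8  $ if do do then        then do do if $              match then
   9  $ if do do             do do if $                   match do
  10  $ if do                do if $                      match do
  11  $ if                   if $                         match if
Accept reached after 11 steps.

11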